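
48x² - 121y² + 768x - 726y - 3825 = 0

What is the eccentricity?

48(x² + 16x) -121(y² + 6y) = 3825
Completing the square gives 48(x + 8)² -121(y + 3)² = 3825 + 3072 - 1089 = 5808.
Divide through by 5808 to get (x + 8)²/121 - (y + 3)²/48 = 1.
Hyperbola, center (-8, -3), transverse axis horizontal; a² = 121, b² = 48.
c² = a² + b² = 169, so c = 13.
e = c/a = 13/11.

e = 13/11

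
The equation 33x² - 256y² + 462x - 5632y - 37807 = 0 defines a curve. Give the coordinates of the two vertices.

(-23, -11) and (9, -11)

Collect terms: 33(x² + 14x) -256(y² + 22y) = 37807
Completing the square gives 33(x + 7)² -256(y + 11)² = 37807 + 1617 - 30976 = 8448.
Divide by 8448: (x + 7)²/256 - (y + 11)²/33 = 1
Hyperbola, center (-7, -11), transverse axis horizontal; a² = 256, b² = 33.
a = 16. Vertices at (h ± a, k).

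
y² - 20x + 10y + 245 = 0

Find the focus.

(16, -5)

Only y is squared. Complete the square in y: (y + 5)² = 20(x - 11).
Vertex (11, -5); 4p = 20 so p = 5. Opens right.
Focus is p units from the vertex along the axis: (h + p, k).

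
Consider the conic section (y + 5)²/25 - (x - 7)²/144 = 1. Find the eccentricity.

e = 13/5

Center (7, -5). The positive term is the y-term, so the transverse axis is vertical; a² = 25, b² = 144.
c² = a² + b² = 169, so c = 13.
e = c/a = 13/5.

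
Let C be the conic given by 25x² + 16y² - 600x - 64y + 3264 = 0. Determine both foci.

(12, -1) and (12, 5)

Group the x- and y-terms: 25(x² - 24x) + 16(y² - 4y) = -3264
Completing the square gives 25(x - 12)² + 16(y - 2)² = -3264 + 3600 + 64 = 400.
Divide through by 400 to get (x - 12)²/16 + (y - 2)²/25 = 1.
Ellipse, center (12, 2), major axis vertical; a² = 25, b² = 16.
c² = a² - b² = 25 - 16 = 9, so c = 3.
Foci lie on the vertical axis through the center: (h, k ± c).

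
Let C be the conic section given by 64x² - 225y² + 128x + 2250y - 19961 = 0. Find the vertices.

Group: 64(x² + 2x) -225(y² - 10y) = 19961
Complete the square: 64(x + 1)² -225(y - 5)² = 19961 + 64 - 5625 = 14400
Divide through by 14400 to get (x + 1)²/225 - (y - 5)²/64 = 1.
Hyperbola, center (-1, 5), transverse axis horizontal; a² = 225, b² = 64.
a = 15. Vertices at (h ± a, k).

(-16, 5) and (14, 5)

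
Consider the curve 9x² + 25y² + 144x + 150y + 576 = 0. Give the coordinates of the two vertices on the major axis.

Rearranging, 9(x² + 16x) + 25(y² + 6y) = -576.
Complete the square in x and y: 9(x + 8)² + 25(y + 3)² = -576 + 576 + 225 = 225
Dividing both sides by 225: (x + 8)²/25 + (y + 3)²/9 = 1
Ellipse, center (-8, -3), major axis horizontal; a² = 25, b² = 9.
a = 5. Vertices at (h ± a, k).

(-13, -3) and (-3, -3)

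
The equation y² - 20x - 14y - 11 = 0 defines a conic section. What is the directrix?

Only y is squared. Complete the square in y: (y - 7)² = 20(x + 3).
Vertex (-3, 7); 4p = 20 so p = 5. Opens right.
Directrix is the vertical line x = h − p = -3 − (5) = -8.

x = -8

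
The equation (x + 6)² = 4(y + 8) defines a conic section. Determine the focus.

Vertex (-6, -8); 4p = 4 so p = 1. Opens up.
Focus is p units from the vertex along the axis: (h, k + p).

(-6, -7)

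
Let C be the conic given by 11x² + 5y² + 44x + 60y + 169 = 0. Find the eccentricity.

Rearranging, 11(x² + 4x) + 5(y² + 12y) = -169.
Complete the square: 11(x + 2)² + 5(y + 6)² = -169 + 44 + 180 = 55
Dividing both sides by 55: (x + 2)²/5 + (y + 6)²/11 = 1
Ellipse, center (-2, -6), major axis vertical; a² = 11, b² = 5.
c² = a² - b² = 6, so c = √6.
e = c/a = √6/√11 = √66/11.

e = √66/11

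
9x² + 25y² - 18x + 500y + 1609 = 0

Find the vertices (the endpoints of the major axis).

(-9, -10) and (11, -10)

9(x² - 2x) + 25(y² + 20y) = -1609
Complete the square: 9(x - 1)² + 25(y + 10)² = -1609 + 9 + 2500 = 900
Dividing both sides by 900: (x - 1)²/100 + (y + 10)²/36 = 1
Ellipse, center (1, -10), major axis horizontal; a² = 100, b² = 36.
a = 10. Vertices at (h ± a, k).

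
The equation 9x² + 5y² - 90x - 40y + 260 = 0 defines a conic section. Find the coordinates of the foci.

Rearranging, 9(x² - 10x) + 5(y² - 8y) = -260.
Complete the square: 9(x - 5)² + 5(y - 4)² = -260 + 225 + 80 = 45
Divide by 45: (x - 5)²/5 + (y - 4)²/9 = 1
Ellipse, center (5, 4), major axis vertical; a² = 9, b² = 5.
c² = a² - b² = 9 - 5 = 4, so c = 2.
Foci lie on the vertical axis through the center: (h, k ± c).

(5, 2) and (5, 6)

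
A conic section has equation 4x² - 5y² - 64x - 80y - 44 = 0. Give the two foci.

(8, -11) and (8, -5)

Group: 4(x² - 16x) -5(y² + 16y) = 44
Complete the square in x and y: 4(x - 8)² -5(y + 8)² = 44 + 256 - 320 = -20
Divide by -20: (y + 8)²/4 - (x - 8)²/5 = 1
Hyperbola, center (8, -8), transverse axis vertical; a² = 4, b² = 5.
c² = a² + b² = 4 + 5 = 9, so c = 3.
Foci lie on the vertical axis through the center: (h, k ± c).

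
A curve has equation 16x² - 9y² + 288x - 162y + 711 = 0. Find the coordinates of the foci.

(-9, -14) and (-9, -4)

Group: 16(x² + 18x) -9(y² + 18y) = -711
Completing the square gives 16(x + 9)² -9(y + 9)² = -711 + 1296 - 729 = -144.
Dividing both sides by -144: (y + 9)²/16 - (x + 9)²/9 = 1
Hyperbola, center (-9, -9), transverse axis vertical; a² = 16, b² = 9.
c² = a² + b² = 16 + 9 = 25, so c = 5.
Foci lie on the vertical axis through the center: (h, k ± c).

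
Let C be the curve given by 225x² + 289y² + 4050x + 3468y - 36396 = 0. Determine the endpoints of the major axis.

(-26, -6) and (8, -6)

Collect terms: 225(x² + 18x) + 289(y² + 12y) = 36396
Complete the square in x and y: 225(x + 9)² + 289(y + 6)² = 36396 + 18225 + 10404 = 65025
Divide through by 65025 to get (x + 9)²/289 + (y + 6)²/225 = 1.
Ellipse, center (-9, -6), major axis horizontal; a² = 289, b² = 225.
a = 17. Vertices at (h ± a, k).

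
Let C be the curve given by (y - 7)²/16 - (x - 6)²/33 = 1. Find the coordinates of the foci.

(6, 0) and (6, 14)

Center (6, 7). The positive term is the y-term, so the transverse axis is vertical; a² = 16, b² = 33.
c² = a² + b² = 16 + 33 = 49, so c = 7.
Foci lie on the vertical axis through the center: (h, k ± c).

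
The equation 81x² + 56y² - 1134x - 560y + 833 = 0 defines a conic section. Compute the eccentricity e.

e = 5/9

Group the x- and y-terms: 81(x² - 14x) + 56(y² - 10y) = -833
Complete the square: 81(x - 7)² + 56(y - 5)² = -833 + 3969 + 1400 = 4536
Divide by 4536: (x - 7)²/56 + (y - 5)²/81 = 1
Ellipse, center (7, 5), major axis vertical; a² = 81, b² = 56.
c² = a² - b² = 25, so c = 5.
e = c/a = 5/9.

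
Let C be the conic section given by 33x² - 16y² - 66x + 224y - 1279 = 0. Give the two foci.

Collect terms: 33(x² - 2x) -16(y² - 14y) = 1279
33(x - 1)² -16(y - 7)² = 1279 + 33 - 784 = 528
Dividing both sides by 528: (x - 1)²/16 - (y - 7)²/33 = 1
Hyperbola, center (1, 7), transverse axis horizontal; a² = 16, b² = 33.
c² = a² + b² = 16 + 33 = 49, so c = 7.
Foci lie on the horizontal axis through the center: (h ± c, k).

(-6, 7) and (8, 7)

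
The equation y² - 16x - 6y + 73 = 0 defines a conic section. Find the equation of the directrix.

Only y is squared. Complete the square in y: (y - 3)² = 16(x - 4).
Vertex (4, 3); 4p = 16 so p = 4. Opens right.
Directrix is the vertical line x = h − p = 4 − (4) = 0.

x = 0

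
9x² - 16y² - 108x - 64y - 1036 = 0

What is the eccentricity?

9(x² - 12x) -16(y² + 4y) = 1036
9(x - 6)² -16(y + 2)² = 1036 + 324 - 64 = 1296
Divide through by 1296 to get (x - 6)²/144 - (y + 2)²/81 = 1.
Hyperbola, center (6, -2), transverse axis horizontal; a² = 144, b² = 81.
c² = a² + b² = 225, so c = 15.
e = c/a = 15/12 = 5/4.

e = 5/4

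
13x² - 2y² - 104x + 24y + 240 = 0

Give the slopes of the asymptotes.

√26/2 and -√26/2

Group the x- and y-terms: 13(x² - 8x) -2(y² - 12y) = -240
Complete the square: 13(x - 4)² -2(y - 6)² = -240 + 208 - 72 = -104
Dividing both sides by -104: (y - 6)²/52 - (x - 4)²/8 = 1
Hyperbola, center (4, 6), transverse axis vertical; a² = 52, b² = 8.
For a vertical hyperbola the asymptotes have slope ±a/b.
Here that is ±2√13/2√2 = ±√26/2.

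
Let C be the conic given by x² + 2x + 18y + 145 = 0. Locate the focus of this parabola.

(-1, -25/2)

Only x is squared. Complete the square in x: (x + 1)² = -18(y + 8).
Vertex (-1, -8); 4p = -18 so p = -9/2. Opens down.
Focus is p units from the vertex along the axis: (h, k + p).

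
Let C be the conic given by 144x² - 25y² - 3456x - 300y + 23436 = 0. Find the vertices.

(12, -18) and (12, 6)

Rearranging, 144(x² - 24x) -25(y² + 12y) = -23436.
Completing the square gives 144(x - 12)² -25(y + 6)² = -23436 + 20736 - 900 = -3600.
Divide by -3600: (y + 6)²/144 - (x - 12)²/25 = 1
Hyperbola, center (12, -6), transverse axis vertical; a² = 144, b² = 25.
a = 12. Vertices at (h, k ± a).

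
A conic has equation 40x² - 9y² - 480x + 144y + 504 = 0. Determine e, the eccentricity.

40(x² - 12x) -9(y² - 16y) = -504
40(x - 6)² -9(y - 8)² = -504 + 1440 - 576 = 360
Dividing both sides by 360: (x - 6)²/9 - (y - 8)²/40 = 1
Hyperbola, center (6, 8), transverse axis horizontal; a² = 9, b² = 40.
c² = a² + b² = 49, so c = 7.
e = c/a = 7/3.

e = 7/3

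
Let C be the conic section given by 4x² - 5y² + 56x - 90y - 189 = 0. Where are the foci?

(-7, -12) and (-7, -6)

Group: 4(x² + 14x) -5(y² + 18y) = 189
Completing the square gives 4(x + 7)² -5(y + 9)² = 189 + 196 - 405 = -20.
Dividing both sides by -20: (y + 9)²/4 - (x + 7)²/5 = 1
Hyperbola, center (-7, -9), transverse axis vertical; a² = 4, b² = 5.
c² = a² + b² = 4 + 5 = 9, so c = 3.
Foci lie on the vertical axis through the center: (h, k ± c).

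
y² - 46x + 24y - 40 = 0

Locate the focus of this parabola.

(15/2, -12)

Only y is squared. Complete the square in y: (y + 12)² = 46(x + 4).
Vertex (-4, -12); 4p = 46 so p = 23/2. Opens right.
Focus is p units from the vertex along the axis: (h + p, k).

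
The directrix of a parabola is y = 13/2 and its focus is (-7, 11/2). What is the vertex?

The vertex is the midpoint between the focus and the directrix along the axis of symmetry.
Axis is vertical (directrix is horizontal). Vertex y-coordinate = (11/2 + 13/2)/2 = 6; x-coordinate = -7.

(-7, 6)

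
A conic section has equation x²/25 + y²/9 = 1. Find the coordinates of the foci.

(-4, 0) and (4, 0)

Center (0, 0). The larger denominator 25 sits under the x-term, so the major axis is horizontal; a² = 25, b² = 9.
c² = a² - b² = 25 - 9 = 16, so c = 4.
Foci lie on the horizontal axis through the center: (h ± c, k).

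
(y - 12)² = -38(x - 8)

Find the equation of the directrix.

x = 35/2

Vertex (8, 12); 4p = -38 so p = -19/2. Opens left.
Directrix is the vertical line x = h − p = 8 − (-19/2) = 35/2.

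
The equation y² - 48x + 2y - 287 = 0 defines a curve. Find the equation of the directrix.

Only y is squared. Complete the square in y: (y + 1)² = 48(x + 6).
Vertex (-6, -1); 4p = 48 so p = 12. Opens right.
Directrix is the vertical line x = h − p = -6 − (12) = -18.

x = -18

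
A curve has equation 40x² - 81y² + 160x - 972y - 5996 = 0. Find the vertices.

Collect terms: 40(x² + 4x) -81(y² + 12y) = 5996
Complete the square: 40(x + 2)² -81(y + 6)² = 5996 + 160 - 2916 = 3240
Dividing both sides by 3240: (x + 2)²/81 - (y + 6)²/40 = 1
Hyperbola, center (-2, -6), transverse axis horizontal; a² = 81, b² = 40.
a = 9. Vertices at (h ± a, k).

(-11, -6) and (7, -6)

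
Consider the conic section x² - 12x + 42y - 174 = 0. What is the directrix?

y = 31/2

Only x is squared. Complete the square in x: (x - 6)² = -42(y - 5).
Vertex (6, 5); 4p = -42 so p = -21/2. Opens down.
Directrix is the horizontal line y = k − p = 5 − (-21/2) = 31/2.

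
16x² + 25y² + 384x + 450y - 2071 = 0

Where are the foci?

Group the x- and y-terms: 16(x² + 24x) + 25(y² + 18y) = 2071
Complete the square in x and y: 16(x + 12)² + 25(y + 9)² = 2071 + 2304 + 2025 = 6400
Divide through by 6400 to get (x + 12)²/400 + (y + 9)²/256 = 1.
Ellipse, center (-12, -9), major axis horizontal; a² = 400, b² = 256.
c² = a² - b² = 400 - 256 = 144, so c = 12.
Foci lie on the horizontal axis through the center: (h ± c, k).

(-24, -9) and (0, -9)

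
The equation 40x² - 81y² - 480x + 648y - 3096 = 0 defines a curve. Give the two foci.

(-5, 4) and (17, 4)

40(x² - 12x) -81(y² - 8y) = 3096
Complete the square in x and y: 40(x - 6)² -81(y - 4)² = 3096 + 1440 - 1296 = 3240
Dividing both sides by 3240: (x - 6)²/81 - (y - 4)²/40 = 1
Hyperbola, center (6, 4), transverse axis horizontal; a² = 81, b² = 40.
c² = a² + b² = 81 + 40 = 121, so c = 11.
Foci lie on the horizontal axis through the center: (h ± c, k).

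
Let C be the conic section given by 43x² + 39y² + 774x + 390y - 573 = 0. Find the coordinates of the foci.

(-9, -5 - 2√3) and (-9, -5 + 2√3)

Rearranging, 43(x² + 18x) + 39(y² + 10y) = 573.
Complete the square in x and y: 43(x + 9)² + 39(y + 5)² = 573 + 3483 + 975 = 5031
Divide by 5031: (x + 9)²/117 + (y + 5)²/129 = 1
Ellipse, center (-9, -5), major axis vertical; a² = 129, b² = 117.
c² = a² - b² = 129 - 117 = 12, so c = 2√3.
Foci lie on the vertical axis through the center: (h, k ± c).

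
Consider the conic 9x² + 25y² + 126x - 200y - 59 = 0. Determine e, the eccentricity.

e = 4/5

Collect terms: 9(x² + 14x) + 25(y² - 8y) = 59
Complete the square: 9(x + 7)² + 25(y - 4)² = 59 + 441 + 400 = 900
Divide by 900: (x + 7)²/100 + (y - 4)²/36 = 1
Ellipse, center (-7, 4), major axis horizontal; a² = 100, b² = 36.
c² = a² - b² = 64, so c = 8.
e = c/a = 8/10 = 4/5.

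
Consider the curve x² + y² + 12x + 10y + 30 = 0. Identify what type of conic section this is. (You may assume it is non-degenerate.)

No xy term. Coefficients of x² and y² are A = 1, C = 1.
A = C (same sign) ⇒ circle.

circle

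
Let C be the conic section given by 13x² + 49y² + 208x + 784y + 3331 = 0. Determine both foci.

(-14, -8) and (-2, -8)

Collect terms: 13(x² + 16x) + 49(y² + 16y) = -3331
Complete the square in x and y: 13(x + 8)² + 49(y + 8)² = -3331 + 832 + 3136 = 637
Divide through by 637 to get (x + 8)²/49 + (y + 8)²/13 = 1.
Ellipse, center (-8, -8), major axis horizontal; a² = 49, b² = 13.
c² = a² - b² = 49 - 13 = 36, so c = 6.
Foci lie on the horizontal axis through the center: (h ± c, k).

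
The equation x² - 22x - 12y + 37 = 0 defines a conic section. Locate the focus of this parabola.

(11, -4)

Only x is squared. Complete the square in x: (x - 11)² = 12(y + 7).
Vertex (11, -7); 4p = 12 so p = 3. Opens up.
Focus is p units from the vertex along the axis: (h, k + p).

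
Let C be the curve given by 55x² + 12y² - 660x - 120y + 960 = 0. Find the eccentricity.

e = √2365/55

55(x² - 12x) + 12(y² - 10y) = -960
Complete the square: 55(x - 6)² + 12(y - 5)² = -960 + 1980 + 300 = 1320
Dividing both sides by 1320: (x - 6)²/24 + (y - 5)²/110 = 1
Ellipse, center (6, 5), major axis vertical; a² = 110, b² = 24.
c² = a² - b² = 86, so c = √86.
e = c/a = √86/√110 = √2365/55.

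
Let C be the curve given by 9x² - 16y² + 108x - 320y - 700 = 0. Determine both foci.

9(x² + 12x) -16(y² + 20y) = 700
Completing the square gives 9(x + 6)² -16(y + 10)² = 700 + 324 - 1600 = -576.
Divide through by -576 to get (y + 10)²/36 - (x + 6)²/64 = 1.
Hyperbola, center (-6, -10), transverse axis vertical; a² = 36, b² = 64.
c² = a² + b² = 36 + 64 = 100, so c = 10.
Foci lie on the vertical axis through the center: (h, k ± c).

(-6, -20) and (-6, 0)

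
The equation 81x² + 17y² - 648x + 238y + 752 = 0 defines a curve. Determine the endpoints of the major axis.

(4, -16) and (4, 2)

Group the x- and y-terms: 81(x² - 8x) + 17(y² + 14y) = -752
81(x - 4)² + 17(y + 7)² = -752 + 1296 + 833 = 1377
Dividing both sides by 1377: (x - 4)²/17 + (y + 7)²/81 = 1
Ellipse, center (4, -7), major axis vertical; a² = 81, b² = 17.
a = 9. Vertices at (h, k ± a).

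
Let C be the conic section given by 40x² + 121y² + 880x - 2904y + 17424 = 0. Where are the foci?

(-20, 12) and (-2, 12)

40(x² + 22x) + 121(y² - 24y) = -17424
Complete the square: 40(x + 11)² + 121(y - 12)² = -17424 + 4840 + 17424 = 4840
Divide through by 4840 to get (x + 11)²/121 + (y - 12)²/40 = 1.
Ellipse, center (-11, 12), major axis horizontal; a² = 121, b² = 40.
c² = a² - b² = 121 - 40 = 81, so c = 9.
Foci lie on the horizontal axis through the center: (h ± c, k).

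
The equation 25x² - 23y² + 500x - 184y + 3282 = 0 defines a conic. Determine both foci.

Rearranging, 25(x² + 20x) -23(y² + 8y) = -3282.
Completing the square gives 25(x + 10)² -23(y + 4)² = -3282 + 2500 - 368 = -1150.
Dividing both sides by -1150: (y + 4)²/50 - (x + 10)²/46 = 1
Hyperbola, center (-10, -4), transverse axis vertical; a² = 50, b² = 46.
c² = a² + b² = 50 + 46 = 96, so c = 4√6.
Foci lie on the vertical axis through the center: (h, k ± c).

(-10, -4 - 4√6) and (-10, -4 + 4√6)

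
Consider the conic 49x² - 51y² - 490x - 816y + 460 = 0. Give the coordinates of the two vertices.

(5, -15) and (5, -1)

Rearranging, 49(x² - 10x) -51(y² + 16y) = -460.
Completing the square gives 49(x - 5)² -51(y + 8)² = -460 + 1225 - 3264 = -2499.
Divide through by -2499 to get (y + 8)²/49 - (x - 5)²/51 = 1.
Hyperbola, center (5, -8), transverse axis vertical; a² = 49, b² = 51.
a = 7. Vertices at (h, k ± a).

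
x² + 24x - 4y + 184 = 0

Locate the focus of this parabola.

(-12, 11)

Only x is squared. Complete the square in x: (x + 12)² = 4(y - 10).
Vertex (-12, 10); 4p = 4 so p = 1. Opens up.
Focus is p units from the vertex along the axis: (h, k + p).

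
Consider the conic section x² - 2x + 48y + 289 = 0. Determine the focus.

Only x is squared. Complete the square in x: (x - 1)² = -48(y + 6).
Vertex (1, -6); 4p = -48 so p = -12. Opens down.
Focus is p units from the vertex along the axis: (h, k + p).

(1, -18)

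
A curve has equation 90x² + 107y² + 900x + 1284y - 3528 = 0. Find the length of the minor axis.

6√10

Group the x- and y-terms: 90(x² + 10x) + 107(y² + 12y) = 3528
Complete the square: 90(x + 5)² + 107(y + 6)² = 3528 + 2250 + 3852 = 9630
Dividing both sides by 9630: (x + 5)²/107 + (y + 6)²/90 = 1
Ellipse, center (-5, -6), major axis horizontal; a² = 107, b² = 90.
b² = 90 so b = 3√10; the minor axis has length 2b = 6√10.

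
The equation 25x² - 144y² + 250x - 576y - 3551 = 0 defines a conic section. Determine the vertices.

(-17, -2) and (7, -2)

Collect terms: 25(x² + 10x) -144(y² + 4y) = 3551
Complete the square: 25(x + 5)² -144(y + 2)² = 3551 + 625 - 576 = 3600
Dividing both sides by 3600: (x + 5)²/144 - (y + 2)²/25 = 1
Hyperbola, center (-5, -2), transverse axis horizontal; a² = 144, b² = 25.
a = 12. Vertices at (h ± a, k).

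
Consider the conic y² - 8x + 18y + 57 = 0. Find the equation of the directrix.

Only y is squared. Complete the square in y: (y + 9)² = 8(x + 3).
Vertex (-3, -9); 4p = 8 so p = 2. Opens right.
Directrix is the vertical line x = h − p = -3 − (2) = -5.

x = -5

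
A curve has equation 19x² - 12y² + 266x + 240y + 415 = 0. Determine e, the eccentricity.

Group: 19(x² + 14x) -12(y² - 20y) = -415
19(x + 7)² -12(y - 10)² = -415 + 931 - 1200 = -684
Dividing both sides by -684: (y - 10)²/57 - (x + 7)²/36 = 1
Hyperbola, center (-7, 10), transverse axis vertical; a² = 57, b² = 36.
c² = a² + b² = 93, so c = √93.
e = c/a = √93/√57 = √589/19.

e = √589/19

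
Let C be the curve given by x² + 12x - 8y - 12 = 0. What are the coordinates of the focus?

(-6, -4)

Only x is squared. Complete the square in x: (x + 6)² = 8(y + 6).
Vertex (-6, -6); 4p = 8 so p = 2. Opens up.
Focus is p units from the vertex along the axis: (h, k + p).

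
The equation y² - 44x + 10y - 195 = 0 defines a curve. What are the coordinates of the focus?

Only y is squared. Complete the square in y: (y + 5)² = 44(x + 5).
Vertex (-5, -5); 4p = 44 so p = 11. Opens right.
Focus is p units from the vertex along the axis: (h + p, k).

(6, -5)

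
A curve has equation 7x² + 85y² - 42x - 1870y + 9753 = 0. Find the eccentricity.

e = √6630/85

Collect terms: 7(x² - 6x) + 85(y² - 22y) = -9753
Complete the square: 7(x - 3)² + 85(y - 11)² = -9753 + 63 + 10285 = 595
Dividing both sides by 595: (x - 3)²/85 + (y - 11)²/7 = 1
Ellipse, center (3, 11), major axis horizontal; a² = 85, b² = 7.
c² = a² - b² = 78, so c = √78.
e = c/a = √78/√85 = √6630/85.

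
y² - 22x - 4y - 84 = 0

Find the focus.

(3/2, 2)

Only y is squared. Complete the square in y: (y - 2)² = 22(x + 4).
Vertex (-4, 2); 4p = 22 so p = 11/2. Opens right.
Focus is p units from the vertex along the axis: (h + p, k).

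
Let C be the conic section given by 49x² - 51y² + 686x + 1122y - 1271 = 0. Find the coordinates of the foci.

(-7, 1) and (-7, 21)

Group: 49(x² + 14x) -51(y² - 22y) = 1271
49(x + 7)² -51(y - 11)² = 1271 + 2401 - 6171 = -2499
Divide by -2499: (y - 11)²/49 - (x + 7)²/51 = 1
Hyperbola, center (-7, 11), transverse axis vertical; a² = 49, b² = 51.
c² = a² + b² = 49 + 51 = 100, so c = 10.
Foci lie on the vertical axis through the center: (h, k ± c).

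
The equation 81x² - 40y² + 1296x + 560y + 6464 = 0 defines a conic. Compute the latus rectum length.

80/9

Group the x- and y-terms: 81(x² + 16x) -40(y² - 14y) = -6464
Completing the square gives 81(x + 8)² -40(y - 7)² = -6464 + 5184 - 1960 = -3240.
Divide by -3240: (y - 7)²/81 - (x + 8)²/40 = 1
Hyperbola, center (-8, 7), transverse axis vertical; a² = 81, b² = 40.
Latus rectum length = 2b²/a = 2·40/9 = 80/9.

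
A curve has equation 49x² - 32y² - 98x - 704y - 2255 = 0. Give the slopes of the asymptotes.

Collect terms: 49(x² - 2x) -32(y² + 22y) = 2255
Completing the square gives 49(x - 1)² -32(y + 11)² = 2255 + 49 - 3872 = -1568.
Divide through by -1568 to get (y + 11)²/49 - (x - 1)²/32 = 1.
Hyperbola, center (1, -11), transverse axis vertical; a² = 49, b² = 32.
For a vertical hyperbola the asymptotes have slope ±a/b.
Here that is ±7/4√2 = ±7√2/8.

7√2/8 and -7√2/8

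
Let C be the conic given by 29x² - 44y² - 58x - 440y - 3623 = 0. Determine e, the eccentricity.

Group the x- and y-terms: 29(x² - 2x) -44(y² + 10y) = 3623
29(x - 1)² -44(y + 5)² = 3623 + 29 - 1100 = 2552
Dividing both sides by 2552: (x - 1)²/88 - (y + 5)²/58 = 1
Hyperbola, center (1, -5), transverse axis horizontal; a² = 88, b² = 58.
c² = a² + b² = 146, so c = √146.
e = c/a = √146/2√22 = √803/22.

e = √803/22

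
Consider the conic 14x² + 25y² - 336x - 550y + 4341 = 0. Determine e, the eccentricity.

Group the x- and y-terms: 14(x² - 24x) + 25(y² - 22y) = -4341
Complete the square in x and y: 14(x - 12)² + 25(y - 11)² = -4341 + 2016 + 3025 = 700
Divide by 700: (x - 12)²/50 + (y - 11)²/28 = 1
Ellipse, center (12, 11), major axis horizontal; a² = 50, b² = 28.
c² = a² - b² = 22, so c = √22.
e = c/a = √22/5√2 = √11/5.

e = √11/5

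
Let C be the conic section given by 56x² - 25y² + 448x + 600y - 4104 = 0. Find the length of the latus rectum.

Group: 56(x² + 8x) -25(y² - 24y) = 4104
Completing the square gives 56(x + 4)² -25(y - 12)² = 4104 + 896 - 3600 = 1400.
Dividing both sides by 1400: (x + 4)²/25 - (y - 12)²/56 = 1
Hyperbola, center (-4, 12), transverse axis horizontal; a² = 25, b² = 56.
Latus rectum length = 2b²/a = 2·56/5 = 112/5.

112/5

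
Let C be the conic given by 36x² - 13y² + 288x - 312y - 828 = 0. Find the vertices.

Rearranging, 36(x² + 8x) -13(y² + 24y) = 828.
Complete the square in x and y: 36(x + 4)² -13(y + 12)² = 828 + 576 - 1872 = -468
Divide through by -468 to get (y + 12)²/36 - (x + 4)²/13 = 1.
Hyperbola, center (-4, -12), transverse axis vertical; a² = 36, b² = 13.
a = 6. Vertices at (h, k ± a).

(-4, -18) and (-4, -6)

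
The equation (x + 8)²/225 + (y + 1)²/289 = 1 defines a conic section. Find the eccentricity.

e = 8/17

Center (-8, -1). The larger denominator 289 sits under the y-term, so the major axis is vertical; a² = 289, b² = 225.
c² = a² - b² = 64, so c = 8.
e = c/a = 8/17.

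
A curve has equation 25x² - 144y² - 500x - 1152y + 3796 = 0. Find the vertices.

(10, -9) and (10, 1)

25(x² - 20x) -144(y² + 8y) = -3796
25(x - 10)² -144(y + 4)² = -3796 + 2500 - 2304 = -3600
Divide by -3600: (y + 4)²/25 - (x - 10)²/144 = 1
Hyperbola, center (10, -4), transverse axis vertical; a² = 25, b² = 144.
a = 5. Vertices at (h, k ± a).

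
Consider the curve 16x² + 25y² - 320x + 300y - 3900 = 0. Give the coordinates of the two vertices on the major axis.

(-10, -6) and (30, -6)

Group the x- and y-terms: 16(x² - 20x) + 25(y² + 12y) = 3900
Complete the square in x and y: 16(x - 10)² + 25(y + 6)² = 3900 + 1600 + 900 = 6400
Dividing both sides by 6400: (x - 10)²/400 + (y + 6)²/256 = 1
Ellipse, center (10, -6), major axis horizontal; a² = 400, b² = 256.
a = 20. Vertices at (h ± a, k).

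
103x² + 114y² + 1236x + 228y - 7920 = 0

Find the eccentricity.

Rearranging, 103(x² + 12x) + 114(y² + 2y) = 7920.
Completing the square gives 103(x + 6)² + 114(y + 1)² = 7920 + 3708 + 114 = 11742.
Dividing both sides by 11742: (x + 6)²/114 + (y + 1)²/103 = 1
Ellipse, center (-6, -1), major axis horizontal; a² = 114, b² = 103.
c² = a² - b² = 11, so c = √11.
e = c/a = √11/√114 = √1254/114.

e = √1254/114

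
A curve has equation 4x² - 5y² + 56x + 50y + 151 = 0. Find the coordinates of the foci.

(-7, -1) and (-7, 11)

Group: 4(x² + 14x) -5(y² - 10y) = -151
Completing the square gives 4(x + 7)² -5(y - 5)² = -151 + 196 - 125 = -80.
Divide through by -80 to get (y - 5)²/16 - (x + 7)²/20 = 1.
Hyperbola, center (-7, 5), transverse axis vertical; a² = 16, b² = 20.
c² = a² + b² = 16 + 20 = 36, so c = 6.
Foci lie on the vertical axis through the center: (h, k ± c).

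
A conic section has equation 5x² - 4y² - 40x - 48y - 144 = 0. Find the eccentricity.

Group: 5(x² - 8x) -4(y² + 12y) = 144
5(x - 4)² -4(y + 6)² = 144 + 80 - 144 = 80
Dividing both sides by 80: (x - 4)²/16 - (y + 6)²/20 = 1
Hyperbola, center (4, -6), transverse axis horizontal; a² = 16, b² = 20.
c² = a² + b² = 36, so c = 6.
e = c/a = 6/4 = 3/2.

e = 3/2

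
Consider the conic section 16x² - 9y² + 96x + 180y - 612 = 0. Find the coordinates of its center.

Rearranging, 16(x² + 6x) -9(y² - 20y) = 612.
16(x + 3)² -9(y - 10)² = 612 + 144 - 900 = -144
Dividing both sides by -144: (y - 10)²/16 - (x + 3)²/9 = 1
Hyperbola with center (-3, 10).

(-3, 10)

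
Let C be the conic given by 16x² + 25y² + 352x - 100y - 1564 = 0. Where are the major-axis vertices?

(-26, 2) and (4, 2)

Rearranging, 16(x² + 22x) + 25(y² - 4y) = 1564.
16(x + 11)² + 25(y - 2)² = 1564 + 1936 + 100 = 3600
Divide through by 3600 to get (x + 11)²/225 + (y - 2)²/144 = 1.
Ellipse, center (-11, 2), major axis horizontal; a² = 225, b² = 144.
a = 15. Vertices at (h ± a, k).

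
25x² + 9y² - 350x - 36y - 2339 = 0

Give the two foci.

(7, -14) and (7, 18)

Rearranging, 25(x² - 14x) + 9(y² - 4y) = 2339.
25(x - 7)² + 9(y - 2)² = 2339 + 1225 + 36 = 3600
Dividing both sides by 3600: (x - 7)²/144 + (y - 2)²/400 = 1
Ellipse, center (7, 2), major axis vertical; a² = 400, b² = 144.
c² = a² - b² = 400 - 144 = 256, so c = 16.
Foci lie on the vertical axis through the center: (h, k ± c).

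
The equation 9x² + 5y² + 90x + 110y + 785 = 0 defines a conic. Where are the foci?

(-5, -13) and (-5, -9)

Group: 9(x² + 10x) + 5(y² + 22y) = -785
Completing the square gives 9(x + 5)² + 5(y + 11)² = -785 + 225 + 605 = 45.
Divide through by 45 to get (x + 5)²/5 + (y + 11)²/9 = 1.
Ellipse, center (-5, -11), major axis vertical; a² = 9, b² = 5.
c² = a² - b² = 9 - 5 = 4, so c = 2.
Foci lie on the vertical axis through the center: (h, k ± c).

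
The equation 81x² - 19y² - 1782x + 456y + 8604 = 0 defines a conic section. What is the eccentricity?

Group the x- and y-terms: 81(x² - 22x) -19(y² - 24y) = -8604
81(x - 11)² -19(y - 12)² = -8604 + 9801 - 2736 = -1539
Dividing both sides by -1539: (y - 12)²/81 - (x - 11)²/19 = 1
Hyperbola, center (11, 12), transverse axis vertical; a² = 81, b² = 19.
c² = a² + b² = 100, so c = 10.
e = c/a = 10/9.

e = 10/9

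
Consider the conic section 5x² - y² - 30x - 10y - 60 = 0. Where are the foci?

(3 - 4√6, -5) and (3 + 4√6, -5)

Rearranging, 5(x² - 6x) -(y² + 10y) = 60.
Complete the square: 5(x - 3)² -(y + 5)² = 60 + 45 - 25 = 80
Dividing both sides by 80: (x - 3)²/16 - (y + 5)²/80 = 1
Hyperbola, center (3, -5), transverse axis horizontal; a² = 16, b² = 80.
c² = a² + b² = 16 + 80 = 96, so c = 4√6.
Foci lie on the horizontal axis through the center: (h ± c, k).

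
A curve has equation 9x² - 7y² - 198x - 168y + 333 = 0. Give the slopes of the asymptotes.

Collect terms: 9(x² - 22x) -7(y² + 24y) = -333
Completing the square gives 9(x - 11)² -7(y + 12)² = -333 + 1089 - 1008 = -252.
Divide by -252: (y + 12)²/36 - (x - 11)²/28 = 1
Hyperbola, center (11, -12), transverse axis vertical; a² = 36, b² = 28.
For a vertical hyperbola the asymptotes have slope ±a/b.
Here that is ±6/2√7 = ±3√7/7.

3√7/7 and -3√7/7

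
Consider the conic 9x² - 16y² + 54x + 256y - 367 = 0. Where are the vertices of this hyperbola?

Collect terms: 9(x² + 6x) -16(y² - 16y) = 367
Complete the square in x and y: 9(x + 3)² -16(y - 8)² = 367 + 81 - 1024 = -576
Divide through by -576 to get (y - 8)²/36 - (x + 3)²/64 = 1.
Hyperbola, center (-3, 8), transverse axis vertical; a² = 36, b² = 64.
a = 6. Vertices at (h, k ± a).

(-3, 2) and (-3, 14)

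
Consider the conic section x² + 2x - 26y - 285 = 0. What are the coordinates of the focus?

(-1, -9/2)

Only x is squared. Complete the square in x: (x + 1)² = 26(y + 11).
Vertex (-1, -11); 4p = 26 so p = 13/2. Opens up.
Focus is p units from the vertex along the axis: (h, k + p).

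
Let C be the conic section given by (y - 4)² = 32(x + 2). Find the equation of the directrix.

x = -10

Vertex (-2, 4); 4p = 32 so p = 8. Opens right.
Directrix is the vertical line x = h − p = -2 − (8) = -10.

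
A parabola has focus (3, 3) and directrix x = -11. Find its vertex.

(-4, 3)

The vertex is the midpoint between the focus and the directrix along the axis of symmetry.
Axis is horizontal (directrix is vertical). Vertex x-coordinate = (3 + (-11))/2 = -4; y-coordinate = 3.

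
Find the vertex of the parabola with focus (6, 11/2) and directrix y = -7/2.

(6, 1)

The vertex is the midpoint between the focus and the directrix along the axis of symmetry.
Axis is vertical (directrix is horizontal). Vertex y-coordinate = (11/2 + (-7/2))/2 = 1; x-coordinate = 6.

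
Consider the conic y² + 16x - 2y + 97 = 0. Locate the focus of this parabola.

Only y is squared. Complete the square in y: (y - 1)² = -16(x + 6).
Vertex (-6, 1); 4p = -16 so p = -4. Opens left.
Focus is p units from the vertex along the axis: (h + p, k).

(-10, 1)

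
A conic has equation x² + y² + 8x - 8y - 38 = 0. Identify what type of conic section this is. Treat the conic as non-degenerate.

No xy term. Coefficients of x² and y² are A = 1, C = 1.
A = C (same sign) ⇒ circle.

circle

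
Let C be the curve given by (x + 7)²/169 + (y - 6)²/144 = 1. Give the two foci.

(-12, 6) and (-2, 6)

Center (-7, 6). The larger denominator 169 sits under the x-term, so the major axis is horizontal; a² = 169, b² = 144.
c² = a² - b² = 169 - 144 = 25, so c = 5.
Foci lie on the horizontal axis through the center: (h ± c, k).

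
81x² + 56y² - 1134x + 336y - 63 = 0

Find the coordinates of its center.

(7, -3)

Rearranging, 81(x² - 14x) + 56(y² + 6y) = 63.
Completing the square gives 81(x - 7)² + 56(y + 3)² = 63 + 3969 + 504 = 4536.
Divide by 4536: (x - 7)²/56 + (y + 3)²/81 = 1
Ellipse with center (7, -3).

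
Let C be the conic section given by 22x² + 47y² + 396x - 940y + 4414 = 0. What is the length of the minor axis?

4√11

Group the x- and y-terms: 22(x² + 18x) + 47(y² - 20y) = -4414
Complete the square in x and y: 22(x + 9)² + 47(y - 10)² = -4414 + 1782 + 4700 = 2068
Dividing both sides by 2068: (x + 9)²/94 + (y - 10)²/44 = 1
Ellipse, center (-9, 10), major axis horizontal; a² = 94, b² = 44.
b² = 44 so b = 2√11; the minor axis has length 2b = 4√11.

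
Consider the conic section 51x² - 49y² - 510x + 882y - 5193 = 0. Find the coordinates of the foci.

(-5, 9) and (15, 9)

Rearranging, 51(x² - 10x) -49(y² - 18y) = 5193.
51(x - 5)² -49(y - 9)² = 5193 + 1275 - 3969 = 2499
Divide through by 2499 to get (x - 5)²/49 - (y - 9)²/51 = 1.
Hyperbola, center (5, 9), transverse axis horizontal; a² = 49, b² = 51.
c² = a² + b² = 49 + 51 = 100, so c = 10.
Foci lie on the horizontal axis through the center: (h ± c, k).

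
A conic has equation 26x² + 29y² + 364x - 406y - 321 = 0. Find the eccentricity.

Collect terms: 26(x² + 14x) + 29(y² - 14y) = 321
Complete the square: 26(x + 7)² + 29(y - 7)² = 321 + 1274 + 1421 = 3016
Divide by 3016: (x + 7)²/116 + (y - 7)²/104 = 1
Ellipse, center (-7, 7), major axis horizontal; a² = 116, b² = 104.
c² = a² - b² = 12, so c = 2√3.
e = c/a = 2√3/2√29 = √87/29.

e = √87/29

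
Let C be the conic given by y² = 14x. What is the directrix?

Vertex (0, 0); 4p = 14 so p = 7/2. Opens right.
Directrix is the vertical line x = h − p = 0 − (7/2) = -7/2.

x = -7/2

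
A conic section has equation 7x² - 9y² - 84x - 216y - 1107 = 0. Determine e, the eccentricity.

e = 4/3

Group: 7(x² - 12x) -9(y² + 24y) = 1107
Complete the square: 7(x - 6)² -9(y + 12)² = 1107 + 252 - 1296 = 63
Divide by 63: (x - 6)²/9 - (y + 12)²/7 = 1
Hyperbola, center (6, -12), transverse axis horizontal; a² = 9, b² = 7.
c² = a² + b² = 16, so c = 4.
e = c/a = 4/3.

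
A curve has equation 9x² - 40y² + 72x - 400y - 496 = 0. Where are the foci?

(-4, -12) and (-4, 2)

Collect terms: 9(x² + 8x) -40(y² + 10y) = 496
Complete the square: 9(x + 4)² -40(y + 5)² = 496 + 144 - 1000 = -360
Divide by -360: (y + 5)²/9 - (x + 4)²/40 = 1
Hyperbola, center (-4, -5), transverse axis vertical; a² = 9, b² = 40.
c² = a² + b² = 9 + 40 = 49, so c = 7.
Foci lie on the vertical axis through the center: (h, k ± c).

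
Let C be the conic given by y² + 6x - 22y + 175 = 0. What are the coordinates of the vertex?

(-9, 11)

Only y is squared. Complete the square in y: (y - 11)² = -6(x + 9).
Vertex (-9, 11); 4p = -6 so p = -3/2. Opens left.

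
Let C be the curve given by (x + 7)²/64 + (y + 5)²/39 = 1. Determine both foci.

Center (-7, -5). The larger denominator 64 sits under the x-term, so the major axis is horizontal; a² = 64, b² = 39.
c² = a² - b² = 64 - 39 = 25, so c = 5.
Foci lie on the horizontal axis through the center: (h ± c, k).

(-12, -5) and (-2, -5)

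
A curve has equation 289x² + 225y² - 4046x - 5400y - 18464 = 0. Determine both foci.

289(x² - 14x) + 225(y² - 24y) = 18464
289(x - 7)² + 225(y - 12)² = 18464 + 14161 + 32400 = 65025
Divide by 65025: (x - 7)²/225 + (y - 12)²/289 = 1
Ellipse, center (7, 12), major axis vertical; a² = 289, b² = 225.
c² = a² - b² = 289 - 225 = 64, so c = 8.
Foci lie on the vertical axis through the center: (h, k ± c).

(7, 4) and (7, 20)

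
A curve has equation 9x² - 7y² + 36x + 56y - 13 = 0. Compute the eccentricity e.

e = 4/3

9(x² + 4x) -7(y² - 8y) = 13
Completing the square gives 9(x + 2)² -7(y - 4)² = 13 + 36 - 112 = -63.
Divide by -63: (y - 4)²/9 - (x + 2)²/7 = 1
Hyperbola, center (-2, 4), transverse axis vertical; a² = 9, b² = 7.
c² = a² + b² = 16, so c = 4.
e = c/a = 4/3.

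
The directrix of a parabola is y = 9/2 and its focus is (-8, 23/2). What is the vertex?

(-8, 8)

The vertex is the midpoint between the focus and the directrix along the axis of symmetry.
Axis is vertical (directrix is horizontal). Vertex y-coordinate = (23/2 + 9/2)/2 = 8; x-coordinate = -8.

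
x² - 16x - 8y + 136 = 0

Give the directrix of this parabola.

Only x is squared. Complete the square in x: (x - 8)² = 8(y - 9).
Vertex (8, 9); 4p = 8 so p = 2. Opens up.
Directrix is the horizontal line y = k − p = 9 − (2) = 7.

y = 7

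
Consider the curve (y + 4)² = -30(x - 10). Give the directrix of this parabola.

x = 35/2

Vertex (10, -4); 4p = -30 so p = -15/2. Opens left.
Directrix is the vertical line x = h − p = 10 − (-15/2) = 35/2.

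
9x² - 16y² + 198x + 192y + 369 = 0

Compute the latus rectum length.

9/2

Group: 9(x² + 22x) -16(y² - 12y) = -369
Completing the square gives 9(x + 11)² -16(y - 6)² = -369 + 1089 - 576 = 144.
Dividing both sides by 144: (x + 11)²/16 - (y - 6)²/9 = 1
Hyperbola, center (-11, 6), transverse axis horizontal; a² = 16, b² = 9.
Latus rectum length = 2b²/a = 2·9/4 = 9/2.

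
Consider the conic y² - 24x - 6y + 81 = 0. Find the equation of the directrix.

x = -3

Only y is squared. Complete the square in y: (y - 3)² = 24(x - 3).
Vertex (3, 3); 4p = 24 so p = 6. Opens right.
Directrix is the vertical line x = h − p = 3 − (6) = -3.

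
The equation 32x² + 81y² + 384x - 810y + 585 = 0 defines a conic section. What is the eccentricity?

e = 7/9

Collect terms: 32(x² + 12x) + 81(y² - 10y) = -585
Completing the square gives 32(x + 6)² + 81(y - 5)² = -585 + 1152 + 2025 = 2592.
Divide through by 2592 to get (x + 6)²/81 + (y - 5)²/32 = 1.
Ellipse, center (-6, 5), major axis horizontal; a² = 81, b² = 32.
c² = a² - b² = 49, so c = 7.
e = c/a = 7/9.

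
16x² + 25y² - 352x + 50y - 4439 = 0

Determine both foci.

Rearranging, 16(x² - 22x) + 25(y² + 2y) = 4439.
Completing the square gives 16(x - 11)² + 25(y + 1)² = 4439 + 1936 + 25 = 6400.
Divide by 6400: (x - 11)²/400 + (y + 1)²/256 = 1
Ellipse, center (11, -1), major axis horizontal; a² = 400, b² = 256.
c² = a² - b² = 400 - 256 = 144, so c = 12.
Foci lie on the horizontal axis through the center: (h ± c, k).

(-1, -1) and (23, -1)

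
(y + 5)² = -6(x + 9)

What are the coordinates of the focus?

(-21/2, -5)

Vertex (-9, -5); 4p = -6 so p = -3/2. Opens left.
Focus is p units from the vertex along the axis: (h + p, k).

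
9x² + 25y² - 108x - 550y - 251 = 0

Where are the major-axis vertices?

Group the x- and y-terms: 9(x² - 12x) + 25(y² - 22y) = 251
9(x - 6)² + 25(y - 11)² = 251 + 324 + 3025 = 3600
Divide through by 3600 to get (x - 6)²/400 + (y - 11)²/144 = 1.
Ellipse, center (6, 11), major axis horizontal; a² = 400, b² = 144.
a = 20. Vertices at (h ± a, k).

(-14, 11) and (26, 11)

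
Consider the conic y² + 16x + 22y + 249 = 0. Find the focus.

(-12, -11)

Only y is squared. Complete the square in y: (y + 11)² = -16(x + 8).
Vertex (-8, -11); 4p = -16 so p = -4. Opens left.
Focus is p units from the vertex along the axis: (h + p, k).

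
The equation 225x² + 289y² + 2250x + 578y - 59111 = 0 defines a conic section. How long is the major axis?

Collect terms: 225(x² + 10x) + 289(y² + 2y) = 59111
Complete the square in x and y: 225(x + 5)² + 289(y + 1)² = 59111 + 5625 + 289 = 65025
Divide by 65025: (x + 5)²/289 + (y + 1)²/225 = 1
Ellipse, center (-5, -1), major axis horizontal; a² = 289, b² = 225.
a² = 289 so a = 17; the major axis has length 2a = 34.

34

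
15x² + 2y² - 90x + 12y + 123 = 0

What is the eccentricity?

e = √195/15

15(x² - 6x) + 2(y² + 6y) = -123
Completing the square gives 15(x - 3)² + 2(y + 3)² = -123 + 135 + 18 = 30.
Dividing both sides by 30: (x - 3)²/2 + (y + 3)²/15 = 1
Ellipse, center (3, -3), major axis vertical; a² = 15, b² = 2.
c² = a² - b² = 13, so c = √13.
e = c/a = √13/√15 = √195/15.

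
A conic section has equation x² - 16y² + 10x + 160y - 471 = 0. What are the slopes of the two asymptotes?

1/4 and -1/4

Group the x- and y-terms: (x² + 10x) -16(y² - 10y) = 471
Completing the square gives (x + 5)² -16(y - 5)² = 471 + 25 - 400 = 96.
Divide through by 96 to get (x + 5)²/96 - (y - 5)²/6 = 1.
Hyperbola, center (-5, 5), transverse axis horizontal; a² = 96, b² = 6.
For a horizontal hyperbola the asymptotes have slope ±b/a.
Here that is ±√6/4√6 = ±1/4.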